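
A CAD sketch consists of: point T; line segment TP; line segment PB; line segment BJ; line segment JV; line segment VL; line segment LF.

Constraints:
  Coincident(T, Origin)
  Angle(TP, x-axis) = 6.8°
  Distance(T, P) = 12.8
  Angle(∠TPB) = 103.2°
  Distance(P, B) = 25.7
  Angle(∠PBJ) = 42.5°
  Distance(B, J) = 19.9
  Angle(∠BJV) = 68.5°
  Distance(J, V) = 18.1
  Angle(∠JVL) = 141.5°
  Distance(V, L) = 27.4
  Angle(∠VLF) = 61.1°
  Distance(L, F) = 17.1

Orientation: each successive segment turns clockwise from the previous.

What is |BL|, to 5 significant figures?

32.283

∠BJV = 68.5° gives JV at 41.000° from the x-axis; with |JV| = 18.1, V = (17.509, -1.5711). ∠JVL = 141.5° gives VL at 2.5000° from the x-axis; with |VL| = 27.4, L = (44.883, -0.37589). Then |BL| = |L − B| = 32.283.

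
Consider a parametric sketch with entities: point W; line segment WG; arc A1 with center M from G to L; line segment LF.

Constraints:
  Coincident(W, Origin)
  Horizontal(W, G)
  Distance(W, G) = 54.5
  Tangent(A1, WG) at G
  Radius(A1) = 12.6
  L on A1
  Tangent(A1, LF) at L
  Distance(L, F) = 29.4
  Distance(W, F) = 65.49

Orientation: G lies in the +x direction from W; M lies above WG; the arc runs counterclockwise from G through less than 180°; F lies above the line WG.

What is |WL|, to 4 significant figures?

67.85

Checks: |ML| = 12.60 ✓; ∠(ML, LF) = 90.00° ✓; |LF| = 29.40 ✓; |WF| = 65.49 ✓.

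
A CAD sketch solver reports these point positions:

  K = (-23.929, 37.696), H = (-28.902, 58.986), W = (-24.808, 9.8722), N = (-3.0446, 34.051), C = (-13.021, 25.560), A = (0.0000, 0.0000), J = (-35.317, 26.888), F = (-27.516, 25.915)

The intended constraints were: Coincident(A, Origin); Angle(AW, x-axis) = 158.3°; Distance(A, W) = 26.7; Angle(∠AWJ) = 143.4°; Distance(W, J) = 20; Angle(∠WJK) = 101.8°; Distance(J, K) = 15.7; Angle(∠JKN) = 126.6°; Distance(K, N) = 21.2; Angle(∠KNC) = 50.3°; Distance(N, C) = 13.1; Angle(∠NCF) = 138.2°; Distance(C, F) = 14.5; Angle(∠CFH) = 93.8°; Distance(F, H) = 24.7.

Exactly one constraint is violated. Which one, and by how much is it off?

Distance(F, H) = 24.7 — off by 8.40.

A = (0.00, 0.00) ✓; AW at 158.3° ✓; |AW| = 26.70 ✓; ∠AWJ = 143.4° ✓; |WJ| = 20.00 ✓; ∠WJK = 101.8° ✓; |JK| = 15.70 ✓; ∠JKN = 126.6° ✓; |KN| = 21.20 ✓; ∠KNC = 50.30° ✓; |NC| = 13.10 ✓; ∠NCF = 138.2° ✓; |CF| = 14.50 ✓; ∠CFH = 93.80° ✓; |FH| = 33.10 ✗.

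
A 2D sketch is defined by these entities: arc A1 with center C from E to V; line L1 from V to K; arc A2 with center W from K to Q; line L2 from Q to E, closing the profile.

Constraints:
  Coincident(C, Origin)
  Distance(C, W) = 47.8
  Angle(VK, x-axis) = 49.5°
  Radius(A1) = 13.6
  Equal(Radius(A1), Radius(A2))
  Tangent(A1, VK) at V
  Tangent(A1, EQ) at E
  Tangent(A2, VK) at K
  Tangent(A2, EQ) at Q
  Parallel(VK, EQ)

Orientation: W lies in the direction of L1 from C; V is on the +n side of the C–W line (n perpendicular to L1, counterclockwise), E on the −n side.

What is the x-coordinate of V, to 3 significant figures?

-10.3

The slot axis is L1's direction at 49.5°, so u = (cos 49.5°, sin 49.5°) = (0.649, 0.760) and n = (−sin 49.5°, cos 49.5°) = (-0.760, 0.649). C is at the origin and W lies 47.8 along u from C, so W = 47.8·u = (31.0, 36.3). Tangency of A1 to both parallel lines with radius 13.6 puts V and E at C ± 13.6·n: V = (-10.3, 8.83), E = (10.3, -8.83). So V.x = -10.3.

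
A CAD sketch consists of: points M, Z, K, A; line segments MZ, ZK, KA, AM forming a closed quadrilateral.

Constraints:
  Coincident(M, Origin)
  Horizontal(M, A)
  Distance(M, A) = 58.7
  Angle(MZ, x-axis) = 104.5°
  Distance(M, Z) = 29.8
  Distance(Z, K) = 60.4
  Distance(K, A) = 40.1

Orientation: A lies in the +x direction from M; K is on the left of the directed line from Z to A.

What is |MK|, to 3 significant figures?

65.3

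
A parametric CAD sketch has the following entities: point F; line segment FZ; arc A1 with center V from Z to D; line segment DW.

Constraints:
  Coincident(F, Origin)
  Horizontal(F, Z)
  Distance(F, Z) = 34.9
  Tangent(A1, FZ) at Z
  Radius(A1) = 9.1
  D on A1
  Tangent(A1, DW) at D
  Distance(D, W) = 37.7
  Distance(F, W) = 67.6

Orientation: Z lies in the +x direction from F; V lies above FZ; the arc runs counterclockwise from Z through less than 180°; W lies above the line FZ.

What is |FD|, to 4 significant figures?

44.45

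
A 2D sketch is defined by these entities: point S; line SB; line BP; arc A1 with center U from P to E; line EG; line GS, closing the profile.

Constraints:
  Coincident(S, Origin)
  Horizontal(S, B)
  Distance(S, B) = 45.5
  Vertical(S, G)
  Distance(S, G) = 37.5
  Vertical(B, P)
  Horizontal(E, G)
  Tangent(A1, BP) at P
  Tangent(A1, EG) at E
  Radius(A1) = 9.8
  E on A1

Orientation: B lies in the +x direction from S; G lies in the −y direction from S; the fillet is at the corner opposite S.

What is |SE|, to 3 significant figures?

51.8

The virtual corner opposite S is at (45.5, -37.5). Since A1 is tangent to BP there, UP ⟂ BP and since A1 is tangent to EG there, UE ⟂ EG, with radius 9.8, so the center U sits 9.8 in from both sides at U = (35.7, -27.7). That places the tangent points at P = (45.5, -27.7) on BP and E = (35.7, -37.5) on EG. Then |SE| = |E − S| = 51.8.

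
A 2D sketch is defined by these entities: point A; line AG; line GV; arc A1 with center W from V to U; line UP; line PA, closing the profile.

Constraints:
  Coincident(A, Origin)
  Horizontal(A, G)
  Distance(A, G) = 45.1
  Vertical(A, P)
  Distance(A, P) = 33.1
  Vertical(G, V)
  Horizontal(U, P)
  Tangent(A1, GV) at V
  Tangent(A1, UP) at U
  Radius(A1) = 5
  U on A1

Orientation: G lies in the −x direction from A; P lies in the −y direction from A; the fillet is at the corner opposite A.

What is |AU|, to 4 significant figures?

52.00

A is at the origin; AG is horizontal with |AG| = 45.1 and G on the −x side, so G = (-45.10, 0.000). A and P share the same x with |AP| = 33.1 and P on the −y side, so P = (0.000, -33.10). The virtual corner opposite A is at (-45.10, -33.10). The tangent condition forces WV to be normal to GV and A1 meets UP tangentially, so WU is at right angles to UP, with radius 5.0, so the center W sits 5.0 in from both sides at W = (-40.10, -28.10). That places the tangent points at V = (-45.10, -28.10) on GV and U = (-40.10, -33.10) on UP. Then |AU| = |U − A| = 52.00.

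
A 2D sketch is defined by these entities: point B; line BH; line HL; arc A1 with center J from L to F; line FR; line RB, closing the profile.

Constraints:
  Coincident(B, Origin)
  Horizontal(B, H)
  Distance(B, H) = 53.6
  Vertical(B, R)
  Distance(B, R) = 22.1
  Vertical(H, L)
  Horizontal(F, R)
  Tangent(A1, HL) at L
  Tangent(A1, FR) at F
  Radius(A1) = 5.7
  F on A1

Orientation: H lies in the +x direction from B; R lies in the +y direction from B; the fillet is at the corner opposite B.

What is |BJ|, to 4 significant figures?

50.63

B is at the origin; B and H share the same y with |BH| = 53.6 and H on the +x side, so H = (53.60, 0.000). BR is vertical with |BR| = 22.1 and R on the +y side, so R = (0.000, 22.10). The virtual corner opposite B is at (53.60, 22.10). Tangency of A1 to HL means the radius JL is perpendicular to HL and since A1 is tangent to FR there, JF ⟂ FR, with radius 5.7, so the center J sits 5.7 in from both sides at J = (47.90, 16.40). Then |BJ| = |J − B| = 50.63.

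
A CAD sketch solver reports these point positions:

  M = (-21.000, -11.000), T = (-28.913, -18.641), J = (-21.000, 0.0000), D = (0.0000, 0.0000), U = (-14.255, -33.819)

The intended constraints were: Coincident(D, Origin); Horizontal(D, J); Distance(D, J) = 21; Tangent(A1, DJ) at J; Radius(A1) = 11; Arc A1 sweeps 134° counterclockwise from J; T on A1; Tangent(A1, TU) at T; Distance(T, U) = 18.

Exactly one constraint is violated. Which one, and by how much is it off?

Distance(T, U) = 18 — off by 3.10.

D = (0.00, 0.00) ✓; D.y = 0.00, J.y = 0.00 ✓; |DJ| = 21.00 ✓; ∠(MJ, JD) = 90.00° ✓; |MJ| = 11.00 ✓; bearing(M→T) − bearing(M→J) = 134.0° ✓; |MT| = 11.00 ✓; ∠(MT, TU) = 90.00° ✓; |TU| = 21.10 ✗.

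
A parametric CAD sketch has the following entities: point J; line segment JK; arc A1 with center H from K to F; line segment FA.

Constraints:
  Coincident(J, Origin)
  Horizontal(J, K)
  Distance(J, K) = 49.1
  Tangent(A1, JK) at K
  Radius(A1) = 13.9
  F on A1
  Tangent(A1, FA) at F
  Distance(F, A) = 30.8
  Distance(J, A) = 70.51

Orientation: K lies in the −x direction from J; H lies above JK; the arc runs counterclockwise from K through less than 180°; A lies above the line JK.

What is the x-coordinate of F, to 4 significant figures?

-36.98

Checks: ∠(HK, KJ) = 90.00° ✓; |HK| = 13.90 ✓; |HF| = 13.90 ✓; ∠(HF, FA) = 90.00° ✓; |FA| = 30.80 ✓; |JA| = 70.51 ✓.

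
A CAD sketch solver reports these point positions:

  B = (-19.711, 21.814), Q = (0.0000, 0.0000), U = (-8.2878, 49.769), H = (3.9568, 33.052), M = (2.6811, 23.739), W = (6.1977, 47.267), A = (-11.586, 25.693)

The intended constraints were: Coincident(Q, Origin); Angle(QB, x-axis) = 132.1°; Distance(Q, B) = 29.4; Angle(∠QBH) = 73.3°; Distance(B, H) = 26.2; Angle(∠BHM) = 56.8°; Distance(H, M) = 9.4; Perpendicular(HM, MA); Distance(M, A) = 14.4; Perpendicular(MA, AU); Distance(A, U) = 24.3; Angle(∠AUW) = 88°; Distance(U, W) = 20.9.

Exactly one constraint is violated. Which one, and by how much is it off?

Distance(U, W) = 20.9 — off by 6.20.

Q = (0.00, 0.00) ✓; QB at 132.1° ✓; |QB| = 29.40 ✓; ∠QBH = 73.30° ✓; |BH| = 26.20 ✓; ∠BHM = 56.80° ✓; |HM| = 9.400 ✓; ∠(HM, MA) = 90.00° ✓; |MA| = 14.40 ✓; ∠(MA, AU) = 90.00° ✓; |AU| = 24.30 ✓; ∠AUW = 88.00° ✓; |UW| = 14.70 ✗.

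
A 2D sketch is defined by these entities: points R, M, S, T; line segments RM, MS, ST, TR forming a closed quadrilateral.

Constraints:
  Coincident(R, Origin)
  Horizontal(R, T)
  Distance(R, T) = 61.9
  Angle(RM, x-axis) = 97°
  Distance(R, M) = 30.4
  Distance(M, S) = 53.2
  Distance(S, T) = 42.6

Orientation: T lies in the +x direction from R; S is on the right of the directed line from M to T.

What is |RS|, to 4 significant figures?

27.67

Checks: |MS| = 53.20 ✓; |ST| = 42.60 ✓.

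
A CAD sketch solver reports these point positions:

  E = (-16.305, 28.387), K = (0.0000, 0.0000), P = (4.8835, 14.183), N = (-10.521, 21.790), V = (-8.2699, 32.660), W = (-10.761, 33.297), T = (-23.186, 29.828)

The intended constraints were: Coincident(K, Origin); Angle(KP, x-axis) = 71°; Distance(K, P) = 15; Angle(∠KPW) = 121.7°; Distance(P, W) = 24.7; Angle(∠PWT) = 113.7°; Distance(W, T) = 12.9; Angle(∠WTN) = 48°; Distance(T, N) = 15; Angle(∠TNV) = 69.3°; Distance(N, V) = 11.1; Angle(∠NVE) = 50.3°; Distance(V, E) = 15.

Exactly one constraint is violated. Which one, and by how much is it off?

Distance(V, E) = 15 — off by 5.90.

K = (0.00, 0.00) ✓; KP at 71.00° ✓; |KP| = 15.00 ✓; ∠KPW = 121.7° ✓; |PW| = 24.70 ✓; ∠PWT = 113.7° ✓; |WT| = 12.90 ✓; ∠WTN = 48.00° ✓; |TN| = 15.00 ✓; ∠TNV = 69.30° ✓; |NV| = 11.10 ✓; ∠NVE = 50.30° ✓; |VE| = 9.101 ✗.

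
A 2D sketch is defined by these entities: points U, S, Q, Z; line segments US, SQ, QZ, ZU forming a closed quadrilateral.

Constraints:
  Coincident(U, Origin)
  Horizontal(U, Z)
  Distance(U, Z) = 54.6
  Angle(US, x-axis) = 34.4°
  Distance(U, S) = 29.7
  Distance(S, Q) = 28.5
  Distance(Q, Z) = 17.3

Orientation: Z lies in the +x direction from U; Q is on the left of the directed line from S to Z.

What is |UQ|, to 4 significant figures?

55.73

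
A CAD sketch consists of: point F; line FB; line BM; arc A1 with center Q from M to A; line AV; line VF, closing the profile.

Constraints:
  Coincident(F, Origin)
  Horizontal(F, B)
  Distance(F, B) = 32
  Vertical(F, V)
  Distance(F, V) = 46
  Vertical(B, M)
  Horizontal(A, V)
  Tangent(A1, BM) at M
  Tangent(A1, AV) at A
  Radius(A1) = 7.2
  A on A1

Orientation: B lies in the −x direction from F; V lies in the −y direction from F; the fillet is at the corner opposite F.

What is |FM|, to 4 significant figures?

50.29

F is at the origin; F and B share the same y with |FB| = 32.0 and B on the −x side, so B = (-32.00, 0.000). FV is vertical with |FV| = 46.0 and V on the −y side, so V = (0.000, -46.00). The virtual corner opposite F is at (-32.00, -46.00). The tangent condition forces QM to be normal to BM and tangency of A1 to AV means the radius QA is perpendicular to AV, with radius 7.2, so the center Q sits 7.2 in from both sides at Q = (-24.80, -38.80). That places the tangent points at M = (-32.00, -38.80) on BM and A = (-24.80, -46.00) on AV. Then |FM| = |M − F| = 50.29.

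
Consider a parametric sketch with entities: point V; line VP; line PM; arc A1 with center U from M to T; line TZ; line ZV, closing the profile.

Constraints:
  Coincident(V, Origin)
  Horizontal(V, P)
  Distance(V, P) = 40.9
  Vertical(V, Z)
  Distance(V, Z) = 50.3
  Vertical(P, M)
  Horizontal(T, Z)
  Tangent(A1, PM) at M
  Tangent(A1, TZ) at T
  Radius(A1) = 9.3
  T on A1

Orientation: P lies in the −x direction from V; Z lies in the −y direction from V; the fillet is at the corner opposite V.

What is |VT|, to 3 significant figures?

59.4

V is at the origin; VP is horizontal with |VP| = 40.9 and P on the −x side, so P = (-40.9, 0.00). VZ is vertical with |VZ| = 50.3 and Z on the −y side, so Z = (0.00, -50.3). The virtual corner opposite V is at (-40.9, -50.3). The tangent condition forces UM to be normal to PM and since A1 is tangent to TZ there, UT ⟂ TZ, with radius 9.3, so the center U sits 9.3 in from both sides at U = (-31.6, -41.0). That places the tangent points at M = (-40.9, -41.0) on PM and T = (-31.6, -50.3) on TZ. Then |VT| = |T − V| = 59.4.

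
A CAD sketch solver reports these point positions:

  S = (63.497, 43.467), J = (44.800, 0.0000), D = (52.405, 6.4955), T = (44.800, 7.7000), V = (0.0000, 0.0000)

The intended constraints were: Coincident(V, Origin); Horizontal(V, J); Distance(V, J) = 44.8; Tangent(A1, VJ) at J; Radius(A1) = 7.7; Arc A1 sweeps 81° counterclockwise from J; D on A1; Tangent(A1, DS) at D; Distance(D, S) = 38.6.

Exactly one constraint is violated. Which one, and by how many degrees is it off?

Tangent(A1, DS) at D — off by 7.70°.

V = (0.00, 0.00) ✓; V.y = 0.00, J.y = 0.00 ✓; |VJ| = 44.80 ✓; ∠(TJ, JV) = 90.00° ✓; |TJ| = 7.700 ✓; bearing(T→D) − bearing(T→J) = 81.00° ✓; |TD| = 7.700 ✓; ∠(TD, DS) = 97.70° ✗; |DS| = 38.60 ✓.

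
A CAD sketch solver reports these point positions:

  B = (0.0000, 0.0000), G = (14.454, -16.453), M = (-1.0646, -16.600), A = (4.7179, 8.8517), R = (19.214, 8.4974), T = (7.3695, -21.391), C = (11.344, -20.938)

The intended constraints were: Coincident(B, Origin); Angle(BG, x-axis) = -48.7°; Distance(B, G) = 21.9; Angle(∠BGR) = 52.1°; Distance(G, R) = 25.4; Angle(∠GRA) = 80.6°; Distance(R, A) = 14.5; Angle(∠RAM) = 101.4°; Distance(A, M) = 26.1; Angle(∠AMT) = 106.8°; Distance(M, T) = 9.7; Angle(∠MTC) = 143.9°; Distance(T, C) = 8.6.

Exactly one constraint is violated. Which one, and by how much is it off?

Distance(T, C) = 8.6 — off by 4.60.

B = (0.00, 0.00) ✓; BG at -48.70° ✓; |BG| = 21.90 ✓; ∠BGR = 52.10° ✓; |GR| = 25.40 ✓; ∠GRA = 80.60° ✓; |RA| = 14.50 ✓; ∠RAM = 101.4° ✓; |AM| = 26.10 ✓; ∠AMT = 106.8° ✓; |MT| = 9.700 ✓; ∠MTC = 143.9° ✓; |TC| = 4.000 ✗.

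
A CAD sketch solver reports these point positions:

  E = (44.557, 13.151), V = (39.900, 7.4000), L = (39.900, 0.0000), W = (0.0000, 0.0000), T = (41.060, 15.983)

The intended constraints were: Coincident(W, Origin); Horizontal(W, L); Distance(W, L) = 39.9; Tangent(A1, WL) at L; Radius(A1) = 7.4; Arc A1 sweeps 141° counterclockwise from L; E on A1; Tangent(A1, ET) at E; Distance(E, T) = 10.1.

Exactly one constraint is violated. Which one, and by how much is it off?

Distance(E, T) = 10.1 — off by 5.60.

W = (0.00, 0.00) ✓; W.y = 0.00, L.y = 0.00 ✓; |WL| = 39.90 ✓; ∠(VL, LW) = 90.00° ✓; |VL| = 7.400 ✓; bearing(V→E) − bearing(V→L) = 141.0° ✓; |VE| = 7.400 ✓; ∠(VE, ET) = 90.00° ✓; |ET| = 4.500 ✗.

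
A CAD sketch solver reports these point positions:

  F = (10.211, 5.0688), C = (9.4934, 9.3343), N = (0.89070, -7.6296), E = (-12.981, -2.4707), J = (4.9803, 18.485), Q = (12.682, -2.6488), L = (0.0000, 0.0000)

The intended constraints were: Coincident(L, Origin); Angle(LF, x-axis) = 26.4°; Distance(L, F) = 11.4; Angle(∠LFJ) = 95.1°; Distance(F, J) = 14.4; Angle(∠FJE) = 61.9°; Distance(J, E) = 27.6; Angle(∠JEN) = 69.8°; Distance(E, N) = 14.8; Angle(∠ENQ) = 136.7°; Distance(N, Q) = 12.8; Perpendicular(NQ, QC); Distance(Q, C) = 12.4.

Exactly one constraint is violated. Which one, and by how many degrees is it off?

Perpendicular(NQ, QC) — off by 8.00°.

L = (0.00, 0.00) ✓; LF at 26.40° ✓; |LF| = 11.40 ✓; ∠LFJ = 95.10° ✓; |FJ| = 14.40 ✓; ∠FJE = 61.90° ✓; |JE| = 27.60 ✓; ∠JEN = 69.80° ✓; |EN| = 14.80 ✓; ∠ENQ = 136.7° ✓; |NQ| = 12.80 ✓; ∠(NQ, QC) = 82.00° ✗; |QC| = 12.40 ✓.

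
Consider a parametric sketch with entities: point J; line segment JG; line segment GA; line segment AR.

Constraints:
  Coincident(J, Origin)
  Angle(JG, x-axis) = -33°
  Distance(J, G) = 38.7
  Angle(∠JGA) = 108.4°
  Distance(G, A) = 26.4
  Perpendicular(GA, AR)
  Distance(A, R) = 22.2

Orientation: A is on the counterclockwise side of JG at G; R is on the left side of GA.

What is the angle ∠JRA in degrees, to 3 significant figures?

111°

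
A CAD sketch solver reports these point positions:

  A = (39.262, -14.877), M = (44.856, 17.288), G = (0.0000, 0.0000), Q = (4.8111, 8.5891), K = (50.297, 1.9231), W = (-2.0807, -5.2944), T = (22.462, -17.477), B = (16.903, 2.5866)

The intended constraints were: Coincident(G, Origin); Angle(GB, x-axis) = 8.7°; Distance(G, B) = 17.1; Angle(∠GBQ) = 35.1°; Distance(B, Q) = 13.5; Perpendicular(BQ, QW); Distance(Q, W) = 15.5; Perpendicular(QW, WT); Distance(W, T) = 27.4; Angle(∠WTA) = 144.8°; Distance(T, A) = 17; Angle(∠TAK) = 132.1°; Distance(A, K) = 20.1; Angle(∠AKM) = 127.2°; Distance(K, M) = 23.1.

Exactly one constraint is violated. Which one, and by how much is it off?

Distance(K, M) = 23.1 — off by 6.80.

G = (0.00, 0.00) ✓; GB at 8.700° ✓; |GB| = 17.10 ✓; ∠GBQ = 35.10° ✓; |BQ| = 13.50 ✓; ∠(BQ, QW) = 90.00° ✓; |QW| = 15.50 ✓; ∠(QW, WT) = 90.00° ✓; |WT| = 27.40 ✓; ∠WTA = 144.8° ✓; |TA| = 17.00 ✓; ∠TAK = 132.1° ✓; |AK| = 20.10 ✓; ∠AKM = 127.2° ✓; |KM| = 16.30 ✗.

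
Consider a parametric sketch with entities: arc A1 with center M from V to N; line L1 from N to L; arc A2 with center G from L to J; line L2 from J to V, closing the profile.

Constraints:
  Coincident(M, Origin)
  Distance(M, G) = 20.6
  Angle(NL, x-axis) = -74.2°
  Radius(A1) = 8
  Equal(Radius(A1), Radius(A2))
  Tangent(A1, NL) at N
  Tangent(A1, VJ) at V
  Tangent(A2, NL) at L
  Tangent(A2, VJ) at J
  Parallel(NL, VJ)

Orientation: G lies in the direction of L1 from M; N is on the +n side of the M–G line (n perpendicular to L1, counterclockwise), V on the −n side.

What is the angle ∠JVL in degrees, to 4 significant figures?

37.84°

The slot axis is L1's direction at -74.2°, so u = (cos -74.2°, sin -74.2°) = (0.2723, -0.9622) and n = (−sin -74.2°, cos -74.2°) = (0.9622, 0.2723). M is at the origin and G lies 20.6 along u from M, so G = 20.6·u = (5.609, -19.82). Tangency of A1 to both parallel lines with radius 8.0 puts N and V at M ± 8.0·n: N = (7.698, 2.178), V = (-7.698, -2.178). Equal radii place L and J the same way about G: L = G + 8.0·n = (13.31, -17.64), J = G − 8.0·n = (-2.089, -22.00). Then cos ∠JVL = VJ·VL / (|VJ||VL|), giving 37.84°.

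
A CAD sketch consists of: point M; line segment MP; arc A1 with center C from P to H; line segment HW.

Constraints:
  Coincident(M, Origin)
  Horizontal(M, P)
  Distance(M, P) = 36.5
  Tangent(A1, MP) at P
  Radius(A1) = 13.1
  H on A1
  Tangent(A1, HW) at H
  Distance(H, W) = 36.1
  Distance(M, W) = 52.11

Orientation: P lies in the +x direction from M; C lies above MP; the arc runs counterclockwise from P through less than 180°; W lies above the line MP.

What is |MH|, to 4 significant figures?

50.95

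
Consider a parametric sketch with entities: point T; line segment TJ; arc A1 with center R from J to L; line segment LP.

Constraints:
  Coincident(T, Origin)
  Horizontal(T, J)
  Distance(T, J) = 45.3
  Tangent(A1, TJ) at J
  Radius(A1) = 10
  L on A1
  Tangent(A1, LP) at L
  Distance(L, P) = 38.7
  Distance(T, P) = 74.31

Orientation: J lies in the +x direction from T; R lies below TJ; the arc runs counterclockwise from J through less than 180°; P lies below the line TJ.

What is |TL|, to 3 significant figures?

39.7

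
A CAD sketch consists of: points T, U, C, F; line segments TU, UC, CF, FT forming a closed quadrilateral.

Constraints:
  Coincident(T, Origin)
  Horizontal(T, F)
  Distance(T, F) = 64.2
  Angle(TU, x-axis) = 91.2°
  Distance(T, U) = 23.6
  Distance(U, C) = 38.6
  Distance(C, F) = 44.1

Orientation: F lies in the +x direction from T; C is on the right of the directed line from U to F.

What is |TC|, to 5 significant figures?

22.595

Checks: T = (0.00, 0.00) ✓; |UC| = 38.60 ✓; |CF| = 44.10 ✓.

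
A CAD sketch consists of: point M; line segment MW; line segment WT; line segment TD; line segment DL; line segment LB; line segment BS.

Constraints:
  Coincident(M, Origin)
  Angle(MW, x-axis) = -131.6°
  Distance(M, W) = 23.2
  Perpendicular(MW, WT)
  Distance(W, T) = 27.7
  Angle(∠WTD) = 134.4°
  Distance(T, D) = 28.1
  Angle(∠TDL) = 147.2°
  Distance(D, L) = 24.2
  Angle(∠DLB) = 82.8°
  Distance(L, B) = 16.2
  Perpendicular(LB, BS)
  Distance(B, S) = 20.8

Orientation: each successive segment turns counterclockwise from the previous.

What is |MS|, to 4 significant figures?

34.50

M is at the origin; MW runs at -131.6° with length 23.2, so W = (-15.40, -17.35). The perpendicularity gives WT at right angles to MW, so WT runs at -41.60°; with |WT| = 27.7, T = (5.311, -35.74). ∠WTD = 134.4° gives TD at 4.000° from the x-axis; with |TD| = 28.1, D = (33.34, -33.78). ∠TDL = 147.2° gives DL at 36.80° from the x-axis; with |DL| = 24.2, L = (52.72, -19.28). ∠DLB = 82.8° gives LB at 134.0° from the x-axis; with |LB| = 16.2, B = (41.47, -7.630). LB ⟂ BS, so BS runs at -136.0°; with |BS| = 20.8, S = (26.50, -22.08). Then |MS| = |S − M| = 34.50.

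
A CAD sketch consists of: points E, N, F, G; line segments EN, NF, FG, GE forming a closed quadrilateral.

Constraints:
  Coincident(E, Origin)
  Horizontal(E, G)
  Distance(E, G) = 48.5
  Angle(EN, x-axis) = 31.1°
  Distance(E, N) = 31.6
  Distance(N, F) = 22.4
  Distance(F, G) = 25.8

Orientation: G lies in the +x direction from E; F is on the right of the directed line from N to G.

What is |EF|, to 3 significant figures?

24.1

Checks: |NF| = 22.40 ✓; |FG| = 25.80 ✓.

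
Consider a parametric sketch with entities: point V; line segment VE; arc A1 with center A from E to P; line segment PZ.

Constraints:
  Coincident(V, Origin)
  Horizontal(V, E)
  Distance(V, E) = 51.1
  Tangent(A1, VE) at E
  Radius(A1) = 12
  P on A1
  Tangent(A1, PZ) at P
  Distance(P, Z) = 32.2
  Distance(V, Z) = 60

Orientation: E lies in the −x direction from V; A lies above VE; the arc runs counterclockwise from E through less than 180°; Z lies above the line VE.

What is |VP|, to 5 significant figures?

41.023

Checks: |AP| = 12.00 ✓; ∠(AP, PZ) = 90.00° ✓; |PZ| = 32.20 ✓; |VZ| = 60.00 ✓.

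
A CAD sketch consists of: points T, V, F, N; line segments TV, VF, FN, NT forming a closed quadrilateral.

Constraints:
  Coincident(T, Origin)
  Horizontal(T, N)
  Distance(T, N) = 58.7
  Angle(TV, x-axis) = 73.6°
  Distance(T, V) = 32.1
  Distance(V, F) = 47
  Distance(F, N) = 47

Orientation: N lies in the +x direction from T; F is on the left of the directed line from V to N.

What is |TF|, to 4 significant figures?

70.85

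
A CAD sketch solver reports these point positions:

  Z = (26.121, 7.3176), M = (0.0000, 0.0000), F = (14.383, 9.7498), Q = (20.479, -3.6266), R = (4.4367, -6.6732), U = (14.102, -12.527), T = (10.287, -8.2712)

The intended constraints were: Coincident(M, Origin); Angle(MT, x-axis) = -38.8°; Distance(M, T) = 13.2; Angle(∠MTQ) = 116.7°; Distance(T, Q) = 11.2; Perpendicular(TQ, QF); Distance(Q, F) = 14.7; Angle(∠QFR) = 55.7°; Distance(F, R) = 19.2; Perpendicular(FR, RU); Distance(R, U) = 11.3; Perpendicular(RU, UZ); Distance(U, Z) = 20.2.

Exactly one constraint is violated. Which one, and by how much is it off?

Distance(U, Z) = 20.2 — off by 3.00.

M = (0.00, 0.00) ✓; MT at -38.80° ✓; |MT| = 13.20 ✓; ∠MTQ = 116.7° ✓; |TQ| = 11.20 ✓; ∠(TQ, QF) = 90.00° ✓; |QF| = 14.70 ✓; ∠QFR = 55.70° ✓; |FR| = 19.20 ✓; ∠(FR, RU) = 90.00° ✓; |RU| = 11.30 ✓; ∠(RU, UZ) = 90.00° ✓; |UZ| = 23.20 ✗.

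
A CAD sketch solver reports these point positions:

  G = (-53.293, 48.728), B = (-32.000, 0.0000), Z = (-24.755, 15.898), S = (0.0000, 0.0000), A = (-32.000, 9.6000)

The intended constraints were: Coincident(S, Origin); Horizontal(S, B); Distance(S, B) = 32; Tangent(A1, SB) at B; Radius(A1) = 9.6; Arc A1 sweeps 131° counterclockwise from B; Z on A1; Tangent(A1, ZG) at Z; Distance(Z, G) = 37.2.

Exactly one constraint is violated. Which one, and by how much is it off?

Distance(Z, G) = 37.2 — off by 6.30.

S = (0.00, 0.00) ✓; S.y = 0.00, B.y = 0.00 ✓; |SB| = 32.00 ✓; ∠(AB, BS) = 90.00° ✓; |AB| = 9.600 ✓; bearing(A→Z) − bearing(A→B) = 131.0° ✓; |AZ| = 9.600 ✓; ∠(AZ, ZG) = 90.00° ✓; |ZG| = 43.50 ✗.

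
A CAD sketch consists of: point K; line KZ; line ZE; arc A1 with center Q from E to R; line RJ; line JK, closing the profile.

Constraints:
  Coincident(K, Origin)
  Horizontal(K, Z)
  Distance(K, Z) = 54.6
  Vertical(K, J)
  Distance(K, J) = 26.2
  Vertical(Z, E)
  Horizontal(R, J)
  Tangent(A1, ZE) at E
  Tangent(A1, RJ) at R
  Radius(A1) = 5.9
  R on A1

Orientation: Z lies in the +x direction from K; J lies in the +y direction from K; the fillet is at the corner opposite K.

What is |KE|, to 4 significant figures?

58.25

The virtual corner opposite K is at (54.60, 26.20). The tangent condition forces QE to be normal to ZE and the tangent condition forces QR to be normal to RJ, with radius 5.9, so the center Q sits 5.9 in from both sides at Q = (48.70, 20.30). That places the tangent points at E = (54.60, 20.30) on ZE and R = (48.70, 26.20) on RJ. Then |KE| = |E − K| = 58.25.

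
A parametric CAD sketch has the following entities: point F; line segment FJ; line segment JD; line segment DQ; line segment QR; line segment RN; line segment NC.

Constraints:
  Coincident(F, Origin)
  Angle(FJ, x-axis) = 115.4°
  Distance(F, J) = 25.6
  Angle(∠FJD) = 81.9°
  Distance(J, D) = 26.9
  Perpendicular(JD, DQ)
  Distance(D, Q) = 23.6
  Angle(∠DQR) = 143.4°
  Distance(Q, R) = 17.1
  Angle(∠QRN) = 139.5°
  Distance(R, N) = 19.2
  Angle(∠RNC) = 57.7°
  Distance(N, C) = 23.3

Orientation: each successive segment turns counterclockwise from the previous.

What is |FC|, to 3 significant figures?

6.09

F is at the origin; FJ runs at 115.4° with length 25.6, so J = (-11.0, 23.1). ∠FJD = 81.9° gives JD at -146° from the x-axis; with |JD| = 26.9, D = (-33.4, 8.28). The perpendicularity gives DQ at right angles to JD, so DQ runs at -56.5°; with |DQ| = 23.6, Q = (-20.4, -11.4). ∠DQR = 143.4° gives QR at -19.9° from the x-axis; with |QR| = 17.1, R = (-4.31, -17.2). ∠QRN = 139.5° gives RN at 20.6° from the x-axis; with |RN| = 19.2, N = (13.7, -10.5). ∠RNC = 57.7° gives NC at 143° from the x-axis; with |NC| = 23.3, C = (-4.92, 3.59). Then |FC| = |C − F| = 6.09.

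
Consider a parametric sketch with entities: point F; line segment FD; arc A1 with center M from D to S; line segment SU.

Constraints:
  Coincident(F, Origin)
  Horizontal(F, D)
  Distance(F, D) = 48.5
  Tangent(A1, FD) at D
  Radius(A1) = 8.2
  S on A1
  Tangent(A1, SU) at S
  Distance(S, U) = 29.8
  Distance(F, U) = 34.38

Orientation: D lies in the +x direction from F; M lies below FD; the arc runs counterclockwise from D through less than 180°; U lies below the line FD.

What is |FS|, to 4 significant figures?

42.35

Checks: |MS| = 8.200 ✓; ∠(MS, SU) = 90.00° ✓; |SU| = 29.80 ✓; |FU| = 34.38 ✓.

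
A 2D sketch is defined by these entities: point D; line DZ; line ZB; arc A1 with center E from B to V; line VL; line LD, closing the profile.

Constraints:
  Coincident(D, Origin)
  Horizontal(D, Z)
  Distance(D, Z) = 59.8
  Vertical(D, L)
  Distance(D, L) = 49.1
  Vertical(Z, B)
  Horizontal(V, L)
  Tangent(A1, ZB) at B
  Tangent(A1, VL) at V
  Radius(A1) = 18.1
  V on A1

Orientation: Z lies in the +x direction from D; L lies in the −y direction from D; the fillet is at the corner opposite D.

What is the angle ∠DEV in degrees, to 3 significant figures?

127°

D is at the origin; D and Z share the same y with |DZ| = 59.8 and Z on the +x side, so Z = (59.8, 0.00). D and L share the same x with |DL| = 49.1 and L on the −y side, so L = (0.00, -49.1). The virtual corner opposite D is at (59.8, -49.1). A1 meets ZB tangentially, so EB is at right angles to ZB and since A1 is tangent to VL there, EV ⟂ VL, with radius 18.1, so the center E sits 18.1 in from both sides at E = (41.7, -31.0). That places the tangent points at B = (59.8, -31.0) on ZB and V = (41.7, -49.1) on VL. Then cos ∠DEV = ED·EV / (|ED||EV|), giving 127°.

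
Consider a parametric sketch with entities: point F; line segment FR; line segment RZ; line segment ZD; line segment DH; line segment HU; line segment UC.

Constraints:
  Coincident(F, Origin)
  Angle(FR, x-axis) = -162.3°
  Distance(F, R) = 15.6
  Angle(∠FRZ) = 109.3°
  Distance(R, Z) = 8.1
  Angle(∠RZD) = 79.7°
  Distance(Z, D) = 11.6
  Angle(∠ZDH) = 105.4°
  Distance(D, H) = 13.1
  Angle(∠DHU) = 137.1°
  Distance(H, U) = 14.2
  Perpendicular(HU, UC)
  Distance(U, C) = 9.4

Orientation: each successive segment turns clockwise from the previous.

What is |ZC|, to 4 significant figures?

20.89

F is at the origin; FR runs at -162.3° with length 15.6, so R = (-14.86, -4.743). ∠FRZ = 109.3° gives RZ at 127.0° from the x-axis; with |RZ| = 8.1, Z = (-19.74, 1.726). ∠RZD = 79.7° gives ZD at 26.70° from the x-axis; with |ZD| = 11.6, D = (-9.373, 6.938). ∠ZDH = 105.4° gives DH at -47.90° from the x-axis; with |DH| = 13.1, H = (-0.5905, -2.782). ∠DHU = 137.1° gives HU at -90.80° from the x-axis; with |HU| = 14.2, U = (-0.7888, -16.98). HU ⟂ UC, so UC runs at 179.2°; with |UC| = 9.4, C = (-10.19, -16.85). Then |ZC| = |C − Z| = 20.89.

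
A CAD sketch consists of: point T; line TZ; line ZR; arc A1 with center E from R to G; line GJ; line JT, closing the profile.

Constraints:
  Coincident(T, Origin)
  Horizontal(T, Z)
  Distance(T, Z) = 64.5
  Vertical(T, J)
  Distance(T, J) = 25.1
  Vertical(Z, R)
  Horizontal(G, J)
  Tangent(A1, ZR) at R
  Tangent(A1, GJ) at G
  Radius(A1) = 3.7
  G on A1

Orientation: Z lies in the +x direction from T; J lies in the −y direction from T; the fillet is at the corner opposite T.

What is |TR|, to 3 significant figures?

68.0

T is at the origin; TZ is horizontal with |TZ| = 64.5 and Z on the +x side, so Z = (64.5, 0.00). T and J share the same x with |TJ| = 25.1 and J on the −y side, so J = (0.00, -25.1). The virtual corner opposite T is at (64.5, -25.1). The tangent condition forces ER to be normal to ZR and A1 meets GJ tangentially, so EG is at right angles to GJ, with radius 3.7, so the center E sits 3.7 in from both sides at E = (60.8, -21.4). That places the tangent points at R = (64.5, -21.4) on ZR and G = (60.8, -25.1) on GJ. Then |TR| = |R − T| = 68.0.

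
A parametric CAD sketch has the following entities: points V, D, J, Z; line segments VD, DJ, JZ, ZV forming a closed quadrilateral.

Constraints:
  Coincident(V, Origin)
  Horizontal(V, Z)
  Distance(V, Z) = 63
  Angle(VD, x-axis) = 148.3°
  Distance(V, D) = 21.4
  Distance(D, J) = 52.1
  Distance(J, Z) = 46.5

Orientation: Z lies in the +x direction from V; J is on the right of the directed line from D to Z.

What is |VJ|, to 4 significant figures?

31.04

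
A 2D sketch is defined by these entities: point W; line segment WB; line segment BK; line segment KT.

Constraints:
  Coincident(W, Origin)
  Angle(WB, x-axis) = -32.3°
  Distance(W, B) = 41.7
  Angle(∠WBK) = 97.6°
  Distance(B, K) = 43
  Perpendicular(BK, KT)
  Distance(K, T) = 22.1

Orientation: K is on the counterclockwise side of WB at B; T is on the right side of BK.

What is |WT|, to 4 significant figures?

79.86

W is at the origin; WB runs at -32.3° with length 41.7, so B = 41.7·(cos -32.3°, sin -32.3°) = (35.25, -22.28). ∠WBK = 97.6°, so BK runs at -32.3° + (180° − 97.6°) = 50.10° from the x-axis; with |BK| = 43.0, K = B + 43.0·(cos 50.10°, sin 50.10°) = (62.83, 10.71). BK is perpendicular to KT; with |KT| = 22.1 on the right of BK, T = K + 22.1·(0.7672, -0.6414) = (79.78, -3.470). Then |WT| = |T − W| = 79.86.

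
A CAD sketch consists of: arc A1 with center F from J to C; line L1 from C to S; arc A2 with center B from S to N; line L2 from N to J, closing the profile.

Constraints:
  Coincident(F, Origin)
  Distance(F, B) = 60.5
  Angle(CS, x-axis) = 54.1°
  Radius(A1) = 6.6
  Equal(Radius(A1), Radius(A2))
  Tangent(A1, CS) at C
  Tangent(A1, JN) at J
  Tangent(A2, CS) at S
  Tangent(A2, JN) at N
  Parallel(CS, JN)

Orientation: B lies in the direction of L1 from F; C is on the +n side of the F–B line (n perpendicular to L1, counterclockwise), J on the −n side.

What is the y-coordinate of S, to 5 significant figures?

52.878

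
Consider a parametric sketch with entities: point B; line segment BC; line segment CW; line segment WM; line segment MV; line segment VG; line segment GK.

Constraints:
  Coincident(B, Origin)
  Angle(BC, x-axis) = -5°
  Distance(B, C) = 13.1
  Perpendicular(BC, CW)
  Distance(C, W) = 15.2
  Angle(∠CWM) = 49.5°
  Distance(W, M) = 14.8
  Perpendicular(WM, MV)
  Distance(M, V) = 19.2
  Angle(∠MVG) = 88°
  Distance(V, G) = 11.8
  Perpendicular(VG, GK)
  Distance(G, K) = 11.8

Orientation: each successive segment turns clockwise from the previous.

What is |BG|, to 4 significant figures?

23.04

WM ⟂ MV, so MV runs at 44.50°; with |MV| = 19.2, V = (15.05, 7.730). ∠MVG = 88.0° gives VG at -47.50° from the x-axis; with |VG| = 11.8, G = (23.02, -0.9702). Then |BG| = |G − B| = 23.04.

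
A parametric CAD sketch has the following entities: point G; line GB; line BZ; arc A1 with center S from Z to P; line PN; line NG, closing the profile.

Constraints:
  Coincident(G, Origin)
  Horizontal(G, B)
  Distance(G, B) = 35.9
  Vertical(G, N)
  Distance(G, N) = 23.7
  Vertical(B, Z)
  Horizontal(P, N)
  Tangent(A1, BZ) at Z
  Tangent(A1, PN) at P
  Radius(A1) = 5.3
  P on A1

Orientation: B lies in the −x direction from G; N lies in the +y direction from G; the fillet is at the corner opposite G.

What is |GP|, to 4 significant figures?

38.70

G is at the origin; GB is horizontal with |GB| = 35.9 and B on the −x side, so B = (-35.90, 0.000). GN is vertical with |GN| = 23.7 and N on the +y side, so N = (0.000, 23.70). The virtual corner opposite G is at (-35.90, 23.70). Since A1 is tangent to BZ there, SZ ⟂ BZ and A1 meets PN tangentially, so SP is at right angles to PN, with radius 5.3, so the center S sits 5.3 in from both sides at S = (-30.60, 18.40). That places the tangent points at Z = (-35.90, 18.40) on BZ and P = (-30.60, 23.70) on PN. Then |GP| = |P − G| = 38.70.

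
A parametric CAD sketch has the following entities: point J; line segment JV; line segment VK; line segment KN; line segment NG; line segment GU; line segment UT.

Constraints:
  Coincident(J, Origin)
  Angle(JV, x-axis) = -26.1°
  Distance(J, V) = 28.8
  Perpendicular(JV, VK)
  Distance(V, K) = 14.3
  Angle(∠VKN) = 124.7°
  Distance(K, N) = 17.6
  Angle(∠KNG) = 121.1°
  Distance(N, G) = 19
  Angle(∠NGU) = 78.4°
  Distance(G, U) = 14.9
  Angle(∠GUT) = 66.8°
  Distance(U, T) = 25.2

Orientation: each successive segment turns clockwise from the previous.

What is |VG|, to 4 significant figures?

35.84

J is at the origin; JV runs at -26.1° with length 28.8, so V = (25.86, -12.67). JV ⟂ VK, so VK runs at -116.1°; with |VK| = 14.3, K = (19.57, -25.51). ∠VKN = 124.7° gives KN at -171.4° from the x-axis; with |KN| = 17.6, N = (2.170, -28.14). ∠KNG = 121.1° gives NG at 129.7° from the x-axis; with |NG| = 19.0, G = (-9.967, -13.53). Then |VG| = |G − V| = 35.84.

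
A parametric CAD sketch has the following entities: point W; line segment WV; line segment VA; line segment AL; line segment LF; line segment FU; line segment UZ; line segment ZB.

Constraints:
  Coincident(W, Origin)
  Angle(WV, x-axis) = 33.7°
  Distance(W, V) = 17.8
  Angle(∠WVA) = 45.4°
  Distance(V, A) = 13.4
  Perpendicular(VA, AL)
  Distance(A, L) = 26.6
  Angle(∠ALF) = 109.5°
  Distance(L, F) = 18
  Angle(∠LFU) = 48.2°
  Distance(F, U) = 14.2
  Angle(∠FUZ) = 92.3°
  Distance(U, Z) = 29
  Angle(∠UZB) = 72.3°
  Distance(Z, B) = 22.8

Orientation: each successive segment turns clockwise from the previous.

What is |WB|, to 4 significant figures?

34.85

W is at the origin; WV runs at 33.7° with length 17.8, so V = (14.81, 9.876). ∠WVA = 45.4° gives VA at -100.9° from the x-axis; with |VA| = 13.4, A = (12.27, -3.282). The perpendicularity gives AL at right angles to VA, so AL runs at 169.1°; with |AL| = 26.6, L = (-13.85, 1.748). ∠ALF = 109.5° gives LF at 98.60° from the x-axis; with |LF| = 18.0, F = (-16.54, 19.55). ∠LFU = 48.2° gives FU at -33.20° from the x-axis; with |FU| = 14.2, U = (-4.655, 11.77). ∠FUZ = 92.3° gives UZ at -120.9° from the x-axis; with |UZ| = 29.0, Z = (-19.55, -13.11). ∠UZB = 72.3° gives ZB at 131.4° from the x-axis; with |ZB| = 22.8, B = (-34.63, 3.989). Then |WB| = |B − W| = 34.85.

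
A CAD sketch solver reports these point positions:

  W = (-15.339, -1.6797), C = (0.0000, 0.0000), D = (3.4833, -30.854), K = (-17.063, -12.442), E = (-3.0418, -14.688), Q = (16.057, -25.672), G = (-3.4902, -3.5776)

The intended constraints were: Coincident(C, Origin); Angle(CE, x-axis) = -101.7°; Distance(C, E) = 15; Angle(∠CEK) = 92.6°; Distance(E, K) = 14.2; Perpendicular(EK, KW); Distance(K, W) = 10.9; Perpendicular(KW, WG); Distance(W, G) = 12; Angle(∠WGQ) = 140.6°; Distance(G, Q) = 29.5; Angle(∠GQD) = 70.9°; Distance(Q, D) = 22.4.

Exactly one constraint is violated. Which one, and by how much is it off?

Distance(Q, D) = 22.4 — off by 8.80.

C = (0.00, 0.00) ✓; CE at -101.7° ✓; |CE| = 15.00 ✓; ∠CEK = 92.60° ✓; |EK| = 14.20 ✓; ∠(EK, KW) = 90.00° ✓; |KW| = 10.90 ✓; ∠(KW, WG) = 90.00° ✓; |WG| = 12.00 ✓; ∠WGQ = 140.6° ✓; |GQ| = 29.50 ✓; ∠GQD = 70.90° ✓; |QD| = 13.60 ✗.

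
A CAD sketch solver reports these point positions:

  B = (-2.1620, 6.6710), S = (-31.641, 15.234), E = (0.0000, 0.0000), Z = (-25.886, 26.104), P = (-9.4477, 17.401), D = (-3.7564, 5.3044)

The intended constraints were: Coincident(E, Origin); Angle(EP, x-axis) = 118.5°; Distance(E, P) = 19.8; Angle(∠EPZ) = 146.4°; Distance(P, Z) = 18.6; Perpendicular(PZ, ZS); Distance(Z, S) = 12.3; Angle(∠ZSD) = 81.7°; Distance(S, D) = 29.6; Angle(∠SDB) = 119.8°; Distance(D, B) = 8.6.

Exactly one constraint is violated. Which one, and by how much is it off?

Distance(D, B) = 8.6 — off by 6.50.

E = (0.00, 0.00) ✓; EP at 118.5° ✓; |EP| = 19.80 ✓; ∠EPZ = 146.4° ✓; |PZ| = 18.60 ✓; ∠(PZ, ZS) = 90.00° ✓; |ZS| = 12.30 ✓; ∠ZSD = 81.70° ✓; |SD| = 29.60 ✓; ∠SDB = 119.8° ✓; |DB| = 2.100 ✗.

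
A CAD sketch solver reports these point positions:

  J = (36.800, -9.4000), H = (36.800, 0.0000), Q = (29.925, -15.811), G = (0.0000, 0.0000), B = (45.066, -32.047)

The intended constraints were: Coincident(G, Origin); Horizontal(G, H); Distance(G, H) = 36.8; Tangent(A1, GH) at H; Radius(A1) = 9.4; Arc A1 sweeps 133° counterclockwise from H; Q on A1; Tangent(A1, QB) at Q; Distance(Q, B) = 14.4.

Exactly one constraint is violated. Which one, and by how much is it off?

Distance(Q, B) = 14.4 — off by 7.80.

G = (0.00, 0.00) ✓; G.y = 0.00, H.y = 0.00 ✓; |GH| = 36.80 ✓; ∠(JH, HG) = 90.00° ✓; |JH| = 9.400 ✓; bearing(J→Q) − bearing(J→H) = 133.0° ✓; |JQ| = 9.400 ✓; ∠(JQ, QB) = 90.00° ✓; |QB| = 22.20 ✗.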